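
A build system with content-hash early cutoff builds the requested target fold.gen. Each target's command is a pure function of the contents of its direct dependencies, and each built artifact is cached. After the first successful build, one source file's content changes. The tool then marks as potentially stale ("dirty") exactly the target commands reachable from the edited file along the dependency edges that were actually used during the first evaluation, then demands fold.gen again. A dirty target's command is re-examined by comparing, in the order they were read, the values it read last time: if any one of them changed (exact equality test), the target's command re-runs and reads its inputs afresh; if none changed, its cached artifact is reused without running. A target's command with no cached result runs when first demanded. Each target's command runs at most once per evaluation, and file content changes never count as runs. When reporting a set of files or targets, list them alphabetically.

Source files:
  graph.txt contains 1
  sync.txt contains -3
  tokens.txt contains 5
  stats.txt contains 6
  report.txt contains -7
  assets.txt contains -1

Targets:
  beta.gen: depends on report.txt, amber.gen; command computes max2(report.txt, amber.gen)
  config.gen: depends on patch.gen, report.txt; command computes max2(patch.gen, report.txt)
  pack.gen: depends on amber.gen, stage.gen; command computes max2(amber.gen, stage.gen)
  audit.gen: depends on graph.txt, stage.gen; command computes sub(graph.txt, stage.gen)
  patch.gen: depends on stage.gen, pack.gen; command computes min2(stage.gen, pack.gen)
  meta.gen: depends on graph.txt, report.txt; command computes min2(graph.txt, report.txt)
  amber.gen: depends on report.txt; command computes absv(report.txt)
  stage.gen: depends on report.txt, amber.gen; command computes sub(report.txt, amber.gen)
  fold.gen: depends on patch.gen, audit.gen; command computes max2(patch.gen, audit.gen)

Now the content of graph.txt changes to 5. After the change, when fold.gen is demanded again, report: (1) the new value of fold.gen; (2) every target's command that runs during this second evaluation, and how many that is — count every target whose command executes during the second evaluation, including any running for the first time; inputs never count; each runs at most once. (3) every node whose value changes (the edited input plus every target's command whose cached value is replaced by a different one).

New value of fold.gen: 19.
Target commands that run: audit.gen, fold.gen — 2 in total.
Values that change: audit.gen, fold.gen, graph.txt.

First evaluation (everything demanded from the output):
  amber.gen = absv(-7) = 7
  stage.gen = sub(-7, 7) = -14
  audit.gen = sub(1, -14) = 15
  pack.gen = max2(7, -14) = 7
  patch.gen = min2(-14, 7) = -14
  fold.gen = max2(-14, 15) = 15

Propagation after the edit:
  audit.gen: runs — graph.txt 1->5; result 19.
  fold.gen: runs — audit.gen 15->19; result 19.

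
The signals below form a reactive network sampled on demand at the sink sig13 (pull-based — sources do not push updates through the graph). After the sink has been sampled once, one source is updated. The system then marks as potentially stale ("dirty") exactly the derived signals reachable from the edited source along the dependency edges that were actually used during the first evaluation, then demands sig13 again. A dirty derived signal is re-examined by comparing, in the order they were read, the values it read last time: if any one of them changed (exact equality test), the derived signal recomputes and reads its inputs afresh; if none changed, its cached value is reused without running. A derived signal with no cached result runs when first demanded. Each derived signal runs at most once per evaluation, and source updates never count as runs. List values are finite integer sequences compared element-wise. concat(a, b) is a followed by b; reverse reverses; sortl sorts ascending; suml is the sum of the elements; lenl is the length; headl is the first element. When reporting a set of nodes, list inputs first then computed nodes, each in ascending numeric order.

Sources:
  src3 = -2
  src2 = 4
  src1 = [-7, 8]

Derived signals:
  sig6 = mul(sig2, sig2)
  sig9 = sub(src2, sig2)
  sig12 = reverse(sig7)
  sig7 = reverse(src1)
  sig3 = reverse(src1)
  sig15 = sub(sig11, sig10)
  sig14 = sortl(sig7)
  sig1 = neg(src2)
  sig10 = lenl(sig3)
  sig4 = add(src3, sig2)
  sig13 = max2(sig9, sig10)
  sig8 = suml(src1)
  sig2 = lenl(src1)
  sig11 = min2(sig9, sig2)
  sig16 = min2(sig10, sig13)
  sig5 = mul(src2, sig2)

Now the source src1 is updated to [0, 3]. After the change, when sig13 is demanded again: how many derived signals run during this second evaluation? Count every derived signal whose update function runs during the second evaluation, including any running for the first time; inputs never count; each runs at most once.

Initial pass — values computed on the first demand:
  sig2 = lenl([-7, 8]) = 2
  sig3 = reverse([-7, 8]) = [8, -7]
  sig9 = sub(4, 2) = 2
  sig10 = lenl([8, -7]) = 2
  sig13 = max2(2, 2) = 2

Second demand — change propagation:
  sig2: re-runs because src1 [-7, 8]->[0, 3]; new result 2 (unchanged).
  sig3: re-runs because src1 [-7, 8]->[0, 3]; new result [3, 0].
  sig9: re-examined; everything it read last time is the same (src2 unchanged, sig2 unchanged) — cache 2 kept, no run.
  sig10: re-runs because sig3 [8, -7]->[3, 0]; new result 2 (unchanged).
  sig13: re-examined; everything it read last time is the same (sig9 unchanged, sig10 unchanged) — cache 2 kept, no run.

The important point: at sig9 every value read last time is unchanged, so the dirty flag clears without a run.

Run set: sig2, sig3, sig10 (3 run).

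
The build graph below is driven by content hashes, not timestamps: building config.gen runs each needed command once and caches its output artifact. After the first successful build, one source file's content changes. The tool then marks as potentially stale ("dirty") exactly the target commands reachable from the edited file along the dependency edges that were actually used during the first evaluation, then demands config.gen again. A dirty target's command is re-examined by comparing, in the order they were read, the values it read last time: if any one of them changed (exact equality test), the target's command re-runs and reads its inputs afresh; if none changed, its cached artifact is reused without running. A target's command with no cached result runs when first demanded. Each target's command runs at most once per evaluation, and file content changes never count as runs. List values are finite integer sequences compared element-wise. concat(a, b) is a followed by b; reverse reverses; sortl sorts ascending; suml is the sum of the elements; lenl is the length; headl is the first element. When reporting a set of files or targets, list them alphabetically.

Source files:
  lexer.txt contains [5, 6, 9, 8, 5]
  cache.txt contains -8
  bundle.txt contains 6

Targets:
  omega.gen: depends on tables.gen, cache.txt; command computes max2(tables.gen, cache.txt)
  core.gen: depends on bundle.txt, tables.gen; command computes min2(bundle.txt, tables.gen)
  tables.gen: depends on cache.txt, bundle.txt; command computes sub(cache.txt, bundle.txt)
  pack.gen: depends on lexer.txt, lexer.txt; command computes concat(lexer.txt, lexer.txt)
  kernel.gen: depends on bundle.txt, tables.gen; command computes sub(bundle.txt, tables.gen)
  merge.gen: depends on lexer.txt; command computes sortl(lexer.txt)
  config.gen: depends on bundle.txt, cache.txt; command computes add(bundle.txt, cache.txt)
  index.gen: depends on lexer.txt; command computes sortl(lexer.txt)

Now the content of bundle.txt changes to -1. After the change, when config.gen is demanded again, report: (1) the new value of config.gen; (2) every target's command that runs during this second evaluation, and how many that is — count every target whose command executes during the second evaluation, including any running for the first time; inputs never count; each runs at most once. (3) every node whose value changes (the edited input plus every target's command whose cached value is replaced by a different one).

Initial pass — values computed on the first demand:
  config.gen = add(6, -8) = -2

Second demand — change propagation:
  config.gen: re-runs because bundle.txt 6->-1; new result -9.

config.gen now evaluates to -9.
Run set: config.gen (1 run).
Changed values: bundle.txt, config.gen.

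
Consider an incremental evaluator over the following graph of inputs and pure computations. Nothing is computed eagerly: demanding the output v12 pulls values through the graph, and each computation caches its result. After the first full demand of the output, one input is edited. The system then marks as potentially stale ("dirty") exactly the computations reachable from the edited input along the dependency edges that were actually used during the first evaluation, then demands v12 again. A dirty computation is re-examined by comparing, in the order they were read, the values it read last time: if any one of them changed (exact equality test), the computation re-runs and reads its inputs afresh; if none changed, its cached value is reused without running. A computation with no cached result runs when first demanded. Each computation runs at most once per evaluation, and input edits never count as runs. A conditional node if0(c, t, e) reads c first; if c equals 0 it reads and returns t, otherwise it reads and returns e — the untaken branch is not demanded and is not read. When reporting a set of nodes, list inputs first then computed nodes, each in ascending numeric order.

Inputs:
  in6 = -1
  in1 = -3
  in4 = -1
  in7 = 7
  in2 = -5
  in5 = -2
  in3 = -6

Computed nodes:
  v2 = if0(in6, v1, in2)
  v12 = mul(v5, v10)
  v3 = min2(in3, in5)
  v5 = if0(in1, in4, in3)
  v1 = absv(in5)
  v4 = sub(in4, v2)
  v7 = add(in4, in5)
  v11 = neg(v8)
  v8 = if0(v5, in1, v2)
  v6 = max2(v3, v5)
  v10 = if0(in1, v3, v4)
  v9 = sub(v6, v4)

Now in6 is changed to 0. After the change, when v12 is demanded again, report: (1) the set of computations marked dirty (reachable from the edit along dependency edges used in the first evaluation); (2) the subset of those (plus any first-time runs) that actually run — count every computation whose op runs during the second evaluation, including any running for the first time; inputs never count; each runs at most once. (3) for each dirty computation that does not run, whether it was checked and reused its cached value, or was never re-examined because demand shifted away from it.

Initial pass — values computed on the first demand:
  v2 = if0(in6=-1 -> else branch in2) = -5
  v4 = sub(-1, -5) = 4
  v5 = if0(in1=-3 -> else branch in3) = -6
  v10 = if0(in1=-3 -> else branch v4) = 4
  v12 = mul(-6, 4) = -24

Second demand — change propagation:
  v1: newly demanded (no cache) — executes and yields 2.
  v2: re-runs because in6 -1->0; new result 2.
  v4: re-runs because v2 -5->2; new result -3.
  v10: re-runs because v4 4->-3; new result -3.
  v12: re-runs because v10 4->-3; new result 18.

The important point: the flipped condition pulls in fresh nodes; v1 runs for the first time.

Dirty set: v2, v4, v10, v12.
Run set: v1, v2, v4, v10, v12 (5 run).
All dirty computations ended up running.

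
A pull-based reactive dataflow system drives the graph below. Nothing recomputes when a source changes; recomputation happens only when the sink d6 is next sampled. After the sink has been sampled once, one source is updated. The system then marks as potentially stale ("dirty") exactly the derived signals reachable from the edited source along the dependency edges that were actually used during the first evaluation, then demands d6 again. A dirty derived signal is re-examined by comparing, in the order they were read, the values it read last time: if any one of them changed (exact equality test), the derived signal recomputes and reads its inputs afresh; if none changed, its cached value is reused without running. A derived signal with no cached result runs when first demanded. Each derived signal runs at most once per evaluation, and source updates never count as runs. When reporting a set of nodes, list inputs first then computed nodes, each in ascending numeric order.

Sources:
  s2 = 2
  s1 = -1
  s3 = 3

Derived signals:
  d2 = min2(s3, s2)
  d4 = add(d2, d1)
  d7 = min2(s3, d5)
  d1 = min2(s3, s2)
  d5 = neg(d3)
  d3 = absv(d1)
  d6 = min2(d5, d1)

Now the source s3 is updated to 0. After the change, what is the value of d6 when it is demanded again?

First evaluation (everything demanded from the output):
  d1 = min2(3, 2) = 2
  d3 = absv(2) = 2
  d5 = neg(2) = -2
  d6 = min2(-2, 2) = -2

Propagation after the edit:
  d1: runs — s3 3->0; result 0.
  d3: runs — d1 2->0; result 0.
  d5: runs — d3 2->0; result 0.
  d6: runs — d5 -2->0; d1 2->0; result 0.

New value of d6: 0.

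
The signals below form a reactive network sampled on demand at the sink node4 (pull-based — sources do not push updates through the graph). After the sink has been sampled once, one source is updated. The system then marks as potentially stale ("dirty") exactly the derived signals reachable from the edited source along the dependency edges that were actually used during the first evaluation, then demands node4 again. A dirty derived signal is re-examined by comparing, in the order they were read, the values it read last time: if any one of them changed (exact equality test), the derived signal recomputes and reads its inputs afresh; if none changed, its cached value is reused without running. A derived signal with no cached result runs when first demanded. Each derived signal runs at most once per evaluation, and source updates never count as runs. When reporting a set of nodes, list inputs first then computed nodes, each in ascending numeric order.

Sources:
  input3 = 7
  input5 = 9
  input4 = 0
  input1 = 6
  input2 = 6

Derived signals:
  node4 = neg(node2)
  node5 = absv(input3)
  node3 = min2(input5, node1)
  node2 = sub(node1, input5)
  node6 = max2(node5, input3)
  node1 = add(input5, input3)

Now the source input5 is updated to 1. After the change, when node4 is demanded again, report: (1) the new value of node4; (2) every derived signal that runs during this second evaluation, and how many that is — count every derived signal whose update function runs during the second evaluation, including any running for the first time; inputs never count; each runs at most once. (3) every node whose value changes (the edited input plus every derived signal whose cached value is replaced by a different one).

Initial pass — values computed on the first demand:
  node1 = add(9, 7) = 16
  node2 = sub(16, 9) = 7
  node4 = neg(7) = -7

Second demand — change propagation:
  node1: re-runs because input5 9->1; new result 8.
  node2: re-runs because node1 16->8; input5 9->1; new result 7 (unchanged).
  node4: re-examined; everything it read last time is the same (node2 unchanged) — cache -7 kept, no run.

The important point: node2 recomputes to an identical value, and the output ends up unchanged.

node4 now evaluates to -7.
Run set: node1, node2 (2 run).
Changed values: input5, node1.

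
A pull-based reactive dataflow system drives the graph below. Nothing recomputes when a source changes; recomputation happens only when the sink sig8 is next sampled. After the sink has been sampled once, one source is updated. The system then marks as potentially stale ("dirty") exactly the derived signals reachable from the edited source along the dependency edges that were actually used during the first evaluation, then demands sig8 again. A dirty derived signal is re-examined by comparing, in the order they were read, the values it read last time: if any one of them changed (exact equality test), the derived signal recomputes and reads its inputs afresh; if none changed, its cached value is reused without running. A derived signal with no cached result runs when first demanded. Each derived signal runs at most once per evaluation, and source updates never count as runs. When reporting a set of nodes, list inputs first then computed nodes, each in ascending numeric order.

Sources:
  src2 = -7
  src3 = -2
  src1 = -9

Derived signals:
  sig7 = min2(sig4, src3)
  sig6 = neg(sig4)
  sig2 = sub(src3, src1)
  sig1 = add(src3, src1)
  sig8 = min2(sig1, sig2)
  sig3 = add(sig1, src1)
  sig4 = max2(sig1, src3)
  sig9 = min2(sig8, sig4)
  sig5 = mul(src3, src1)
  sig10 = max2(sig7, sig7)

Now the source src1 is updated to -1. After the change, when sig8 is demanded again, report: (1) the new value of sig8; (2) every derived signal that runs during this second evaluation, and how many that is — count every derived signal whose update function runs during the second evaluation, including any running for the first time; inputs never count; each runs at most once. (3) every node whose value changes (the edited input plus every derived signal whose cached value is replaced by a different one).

New value of sig8: -3.
Derived signals that run: sig1, sig2, sig8 — 3 in total.
Values that change: src1, sig1, sig2, sig8.

First evaluation (everything demanded from the output):
  sig1 = add(-2, -9) = -11
  sig2 = sub(-2, -9) = 7
  sig8 = min2(-11, 7) = -11

Propagation after the edit:
  sig1: runs — src1 -9->-1; result -3.
  sig2: runs — src1 -9->-1; result -1.
  sig8: runs — sig1 -11->-3; sig2 7->-1; result -3.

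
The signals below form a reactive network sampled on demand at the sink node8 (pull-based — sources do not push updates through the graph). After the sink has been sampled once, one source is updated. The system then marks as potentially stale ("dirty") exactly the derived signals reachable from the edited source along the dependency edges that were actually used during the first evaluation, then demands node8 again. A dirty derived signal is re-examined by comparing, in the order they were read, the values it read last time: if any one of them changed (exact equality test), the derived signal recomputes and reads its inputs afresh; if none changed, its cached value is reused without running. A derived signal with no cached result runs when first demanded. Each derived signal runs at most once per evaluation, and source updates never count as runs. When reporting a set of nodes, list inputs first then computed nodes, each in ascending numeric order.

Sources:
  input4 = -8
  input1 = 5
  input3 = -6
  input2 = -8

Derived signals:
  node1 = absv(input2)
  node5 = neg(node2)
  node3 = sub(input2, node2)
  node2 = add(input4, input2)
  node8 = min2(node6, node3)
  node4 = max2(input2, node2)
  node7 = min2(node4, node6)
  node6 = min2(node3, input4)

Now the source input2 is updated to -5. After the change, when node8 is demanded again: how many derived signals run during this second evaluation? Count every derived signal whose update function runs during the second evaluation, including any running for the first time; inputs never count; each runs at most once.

Run set: node2, node3 (2 run).
The important point: node3 recomputes to an identical value, and the output ends up unchanged.

Initial pass — values computed on the first demand:
  node2 = add(-8, -8) = -16
  node3 = sub(-8, -16) = 8
  node6 = min2(8, -8) = -8
  node8 = min2(-8, 8) = -8

Second demand — change propagation:
  node2: re-runs because input2 -8->-5; new result -13.
  node3: re-runs because input2 -8->-5; node2 -16->-13; new result 8 (unchanged).
  node6: re-examined; everything it read last time is the same (node3 unchanged, input4 unchanged) — cache -8 kept, no run.
  node8: re-examined; everything it read last time is the same (node6 unchanged, node3 unchanged) — cache -8 kept, no run.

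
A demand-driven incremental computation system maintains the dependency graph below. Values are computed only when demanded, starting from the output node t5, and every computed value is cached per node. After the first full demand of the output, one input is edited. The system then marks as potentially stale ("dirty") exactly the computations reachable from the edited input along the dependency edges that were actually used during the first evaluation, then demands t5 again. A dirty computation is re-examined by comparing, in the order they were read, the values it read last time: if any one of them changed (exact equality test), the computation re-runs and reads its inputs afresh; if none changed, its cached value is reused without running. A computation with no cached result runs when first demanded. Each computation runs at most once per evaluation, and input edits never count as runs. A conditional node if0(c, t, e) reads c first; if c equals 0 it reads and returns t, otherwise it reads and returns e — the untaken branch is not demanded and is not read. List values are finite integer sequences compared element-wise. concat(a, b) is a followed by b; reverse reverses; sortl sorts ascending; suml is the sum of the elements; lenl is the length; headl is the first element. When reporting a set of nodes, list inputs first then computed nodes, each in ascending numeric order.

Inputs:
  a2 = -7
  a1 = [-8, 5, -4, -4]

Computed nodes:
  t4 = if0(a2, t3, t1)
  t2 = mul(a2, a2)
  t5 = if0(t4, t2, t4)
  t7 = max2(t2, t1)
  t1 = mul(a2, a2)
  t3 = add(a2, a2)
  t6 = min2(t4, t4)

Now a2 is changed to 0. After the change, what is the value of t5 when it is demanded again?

New value of t5: 0.
Key observation: a condition flipped, so demand moved to the other branch — t1 is never re-examined.

First evaluation (everything demanded from the output):
  t1 = mul(-7, -7) = 49
  t4 = if0(a2=-7 -> else branch t1) = 49
  t5 = if0(t4=49 -> else branch t4) = 49

Propagation after the edit:
  t1: marked dirty but never re-examined — demand shifted away from it.
  t2: demanded for the first time — runs, produces 0.
  t3: demanded for the first time — runs, produces 0.
  t4: runs — a2 -7->0; result 0.
  t5: runs — t4 49->0; t4 49->0; result 0.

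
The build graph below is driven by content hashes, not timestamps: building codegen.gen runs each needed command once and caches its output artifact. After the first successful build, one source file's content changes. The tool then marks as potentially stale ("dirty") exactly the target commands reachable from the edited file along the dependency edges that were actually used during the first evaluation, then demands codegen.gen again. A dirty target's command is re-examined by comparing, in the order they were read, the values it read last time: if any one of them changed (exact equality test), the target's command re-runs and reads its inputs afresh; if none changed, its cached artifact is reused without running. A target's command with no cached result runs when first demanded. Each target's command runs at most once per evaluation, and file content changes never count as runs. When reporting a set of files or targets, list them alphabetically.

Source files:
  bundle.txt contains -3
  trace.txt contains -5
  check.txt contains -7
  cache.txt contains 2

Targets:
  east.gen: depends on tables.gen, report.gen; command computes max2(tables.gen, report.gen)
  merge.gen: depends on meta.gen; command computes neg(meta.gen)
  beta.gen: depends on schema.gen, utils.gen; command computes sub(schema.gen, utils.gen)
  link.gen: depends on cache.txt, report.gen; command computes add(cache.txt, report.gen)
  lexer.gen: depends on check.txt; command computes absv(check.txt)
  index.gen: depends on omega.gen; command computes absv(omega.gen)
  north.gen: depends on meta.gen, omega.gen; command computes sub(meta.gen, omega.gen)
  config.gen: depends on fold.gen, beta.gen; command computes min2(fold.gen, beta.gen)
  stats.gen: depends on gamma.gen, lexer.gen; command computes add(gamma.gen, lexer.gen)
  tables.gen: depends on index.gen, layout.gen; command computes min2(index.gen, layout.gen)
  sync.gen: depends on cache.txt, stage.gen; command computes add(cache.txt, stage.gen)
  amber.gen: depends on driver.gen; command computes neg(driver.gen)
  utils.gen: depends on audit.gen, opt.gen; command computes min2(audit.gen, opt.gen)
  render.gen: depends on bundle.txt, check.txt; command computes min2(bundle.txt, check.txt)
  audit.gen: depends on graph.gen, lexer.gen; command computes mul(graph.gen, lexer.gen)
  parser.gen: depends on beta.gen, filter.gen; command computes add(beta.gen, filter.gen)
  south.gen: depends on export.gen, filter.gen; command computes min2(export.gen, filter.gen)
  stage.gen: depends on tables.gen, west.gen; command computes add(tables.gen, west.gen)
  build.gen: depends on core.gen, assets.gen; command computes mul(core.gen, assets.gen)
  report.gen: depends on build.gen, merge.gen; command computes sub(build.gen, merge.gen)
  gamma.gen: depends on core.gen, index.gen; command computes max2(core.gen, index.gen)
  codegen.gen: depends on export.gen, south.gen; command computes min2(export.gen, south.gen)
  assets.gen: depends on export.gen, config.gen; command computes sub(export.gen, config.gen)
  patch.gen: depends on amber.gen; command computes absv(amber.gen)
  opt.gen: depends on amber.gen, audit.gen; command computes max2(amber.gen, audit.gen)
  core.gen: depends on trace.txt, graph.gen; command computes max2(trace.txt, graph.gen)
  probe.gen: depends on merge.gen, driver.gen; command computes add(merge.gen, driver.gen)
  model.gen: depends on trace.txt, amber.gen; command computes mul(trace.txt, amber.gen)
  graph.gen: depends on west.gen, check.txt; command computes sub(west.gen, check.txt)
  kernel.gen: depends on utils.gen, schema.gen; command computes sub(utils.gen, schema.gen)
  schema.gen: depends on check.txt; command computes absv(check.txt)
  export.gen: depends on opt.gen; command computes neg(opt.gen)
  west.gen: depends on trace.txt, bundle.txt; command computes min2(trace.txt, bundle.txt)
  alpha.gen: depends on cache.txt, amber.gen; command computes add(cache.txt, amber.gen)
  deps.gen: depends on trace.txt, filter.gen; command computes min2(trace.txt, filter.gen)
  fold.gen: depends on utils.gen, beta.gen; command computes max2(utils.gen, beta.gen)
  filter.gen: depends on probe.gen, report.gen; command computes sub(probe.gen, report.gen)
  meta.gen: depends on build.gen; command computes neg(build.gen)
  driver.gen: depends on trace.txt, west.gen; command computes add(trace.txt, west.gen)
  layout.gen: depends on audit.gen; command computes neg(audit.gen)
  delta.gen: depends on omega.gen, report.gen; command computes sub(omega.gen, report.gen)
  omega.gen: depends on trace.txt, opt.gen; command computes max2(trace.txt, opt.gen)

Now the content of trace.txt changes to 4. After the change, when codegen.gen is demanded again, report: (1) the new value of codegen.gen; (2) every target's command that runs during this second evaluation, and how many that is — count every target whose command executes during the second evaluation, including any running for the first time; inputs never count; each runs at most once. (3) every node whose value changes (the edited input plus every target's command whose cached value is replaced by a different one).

codegen.gen now evaluates to -28.
Run set: amber.gen, assets.gen, audit.gen, beta.gen, build.gen, codegen.gen, config.gen, core.gen, driver.gen, export.gen, filter.gen, fold.gen, graph.gen, merge.gen, meta.gen, opt.gen, probe.gen, report.gen, south.gen, utils.gen, west.gen (21 run).
Changed values: amber.gen, audit.gen, beta.gen, build.gen, codegen.gen, config.gen, core.gen, driver.gen, export.gen, filter.gen, fold.gen, graph.gen, merge.gen, meta.gen, opt.gen, probe.gen, south.gen, trace.txt, utils.gen, west.gen.

Initial pass — values computed on the first demand:
  lexer.gen = absv(-7) = 7
  schema.gen = absv(-7) = 7
  west.gen = min2(-5, -3) = -5
  driver.gen = add(-5, -5) = -10
  amber.gen = neg(-10) = 10
  graph.gen = sub(-5, -7) = 2
  audit.gen = mul(2, 7) = 14
  core.gen = max2(-5, 2) = 2
  opt.gen = max2(10, 14) = 14
  export.gen = neg(14) = -14
  utils.gen = min2(14, 14) = 14
  beta.gen = sub(7, 14) = -7
  fold.gen = max2(14, -7) = 14
  config.gen = min2(14, -7) = -7
  assets.gen = sub(-14, -7) = -7
  build.gen = mul(2, -7) = -14
  meta.gen = neg(-14) = 14
  merge.gen = neg(14) = -14
  probe.gen = add(-14, -10) = -24
  report.gen = sub(-14, -14) = 0
  filter.gen = sub(-24, 0) = -24
  south.gen = min2(-14, -24) = -24
  codegen.gen = min2(-14, -24) = -24

Second demand — change propagation:
  west.gen: re-runs because trace.txt -5->4; new result -3.
  driver.gen: re-runs because trace.txt -5->4; west.gen -5->-3; new result 1.
  amber.gen: re-runs because driver.gen -10->1; new result -1.
  graph.gen: re-runs because west.gen -5->-3; new result 4.
  audit.gen: re-runs because graph.gen 2->4; new result 28.
  core.gen: re-runs because trace.txt -5->4; graph.gen 2->4; new result 4.
  opt.gen: re-runs because amber.gen 10->-1; audit.gen 14->28; new result 28.
  export.gen: re-runs because opt.gen 14->28; new result -28.
  utils.gen: re-runs because audit.gen 14->28; opt.gen 14->28; new result 28.
  beta.gen: re-runs because utils.gen 14->28; new result -21.
  fold.gen: re-runs because utils.gen 14->28; beta.gen -7->-21; new result 28.
  config.gen: re-runs because fold.gen 14->28; beta.gen -7->-21; new result -21.
  assets.gen: re-runs because export.gen -14->-28; config.gen -7->-21; new result -7 (unchanged).
  build.gen: re-runs because core.gen 2->4; new result -28.
  meta.gen: re-runs because build.gen -14->-28; new result 28.
  merge.gen: re-runs because meta.gen 14->28; new result -28.
  probe.gen: re-runs because merge.gen -14->-28; driver.gen -10->1; new result -27.
  report.gen: re-runs because build.gen -14->-28; merge.gen -14->-28; new result 0 (unchanged).
  filter.gen: re-runs because probe.gen -24->-27; new result -27.
  south.gen: re-runs because export.gen -14->-28; filter.gen -24->-27; new result -28.
  codegen.gen: re-runs because export.gen -14->-28; south.gen -24->-28; new result -28.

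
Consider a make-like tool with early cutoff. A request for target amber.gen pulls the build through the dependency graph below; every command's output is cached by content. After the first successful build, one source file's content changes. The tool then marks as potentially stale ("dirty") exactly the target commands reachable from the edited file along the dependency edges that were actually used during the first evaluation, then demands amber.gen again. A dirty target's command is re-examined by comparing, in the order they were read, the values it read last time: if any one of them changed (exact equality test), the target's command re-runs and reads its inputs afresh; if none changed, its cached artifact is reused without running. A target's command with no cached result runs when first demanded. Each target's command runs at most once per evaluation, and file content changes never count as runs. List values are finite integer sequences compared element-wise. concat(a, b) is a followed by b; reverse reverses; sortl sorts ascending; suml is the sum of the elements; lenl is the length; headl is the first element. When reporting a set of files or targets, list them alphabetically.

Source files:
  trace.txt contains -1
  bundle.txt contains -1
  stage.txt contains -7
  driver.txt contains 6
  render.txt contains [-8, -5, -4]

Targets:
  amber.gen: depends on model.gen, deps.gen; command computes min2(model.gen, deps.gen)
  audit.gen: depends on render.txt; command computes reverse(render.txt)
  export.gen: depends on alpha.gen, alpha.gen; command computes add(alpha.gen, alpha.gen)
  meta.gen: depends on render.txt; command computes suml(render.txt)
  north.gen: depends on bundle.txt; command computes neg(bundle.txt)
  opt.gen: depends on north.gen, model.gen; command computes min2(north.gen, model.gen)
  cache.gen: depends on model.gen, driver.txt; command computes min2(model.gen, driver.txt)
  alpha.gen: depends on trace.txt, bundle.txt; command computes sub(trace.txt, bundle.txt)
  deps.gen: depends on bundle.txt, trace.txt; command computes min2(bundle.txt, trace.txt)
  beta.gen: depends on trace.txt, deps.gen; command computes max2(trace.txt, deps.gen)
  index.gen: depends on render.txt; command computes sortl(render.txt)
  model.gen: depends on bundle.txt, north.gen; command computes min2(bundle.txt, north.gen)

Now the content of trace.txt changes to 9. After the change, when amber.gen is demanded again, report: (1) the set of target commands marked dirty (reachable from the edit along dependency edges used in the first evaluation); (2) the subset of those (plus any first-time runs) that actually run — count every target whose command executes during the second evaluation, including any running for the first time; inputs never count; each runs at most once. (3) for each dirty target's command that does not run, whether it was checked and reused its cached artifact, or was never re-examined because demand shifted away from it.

First demand of the output computes:
  deps.gen = min2(-1, -1) = -1
  north.gen = neg(-1) = 1
  model.gen = min2(-1, 1) = -1
  amber.gen = min2(-1, -1) = -1

After the edit, cleaning proceeds:
  deps.gen: a read changed (trace.txt -1->9) — executes, giving -1 — identical to its old value.
  amber.gen: dirty, but its reads are unchanged (model.gen unchanged, deps.gen unchanged); cached -1 stands.

Note the absorption at deps.gen: it re-runs yet its value is the same, leaving the output's value untouched.

The edit dirties: amber.gen, deps.gen.
1 target commands run: deps.gen.
Cache hits after checking: amber.gen.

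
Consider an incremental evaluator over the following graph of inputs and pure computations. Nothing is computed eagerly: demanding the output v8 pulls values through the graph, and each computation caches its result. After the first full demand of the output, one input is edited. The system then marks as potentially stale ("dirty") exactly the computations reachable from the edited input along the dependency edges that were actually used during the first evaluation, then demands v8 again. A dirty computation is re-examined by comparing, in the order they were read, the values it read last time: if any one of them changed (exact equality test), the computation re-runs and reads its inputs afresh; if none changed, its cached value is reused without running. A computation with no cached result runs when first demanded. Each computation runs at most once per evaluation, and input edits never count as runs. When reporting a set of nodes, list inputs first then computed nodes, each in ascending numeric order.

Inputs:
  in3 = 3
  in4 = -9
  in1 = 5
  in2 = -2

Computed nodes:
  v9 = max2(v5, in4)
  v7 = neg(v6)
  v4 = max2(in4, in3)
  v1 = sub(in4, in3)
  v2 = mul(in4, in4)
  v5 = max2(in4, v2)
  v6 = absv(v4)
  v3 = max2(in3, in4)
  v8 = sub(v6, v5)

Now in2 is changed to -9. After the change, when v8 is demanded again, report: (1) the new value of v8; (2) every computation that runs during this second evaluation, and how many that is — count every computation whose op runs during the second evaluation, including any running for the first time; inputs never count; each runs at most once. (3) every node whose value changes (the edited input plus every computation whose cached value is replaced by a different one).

Initial pass — values computed on the first demand:
  v2 = mul(-9, -9) = 81
  v4 = max2(-9, 3) = 3
  v5 = max2(-9, 81) = 81
  v6 = absv(3) = 3
  v8 = sub(3, 81) = -78

Second demand — change propagation:
  no demanded computation ever read in2, so the edit dirties nothing and nothing runs.

The important point: nothing the output needs ever reads in2, so the edit is invisible to it.

v8 now evaluates to -78.
Run set: none (0 run).
Changed values: in2.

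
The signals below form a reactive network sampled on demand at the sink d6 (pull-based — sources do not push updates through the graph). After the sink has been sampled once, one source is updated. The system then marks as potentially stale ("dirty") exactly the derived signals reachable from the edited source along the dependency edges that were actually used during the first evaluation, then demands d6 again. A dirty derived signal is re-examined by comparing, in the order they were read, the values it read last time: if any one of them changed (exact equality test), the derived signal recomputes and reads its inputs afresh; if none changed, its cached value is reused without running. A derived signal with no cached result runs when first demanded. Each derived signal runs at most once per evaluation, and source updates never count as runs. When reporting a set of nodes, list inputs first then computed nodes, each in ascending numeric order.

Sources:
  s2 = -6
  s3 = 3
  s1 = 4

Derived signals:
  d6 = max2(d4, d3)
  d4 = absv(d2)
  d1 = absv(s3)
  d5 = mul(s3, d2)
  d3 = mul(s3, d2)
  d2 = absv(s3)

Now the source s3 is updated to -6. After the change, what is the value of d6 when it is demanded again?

Initial pass — values computed on the first demand:
  d2 = absv(3) = 3
  d3 = mul(3, 3) = 9
  d4 = absv(3) = 3
  d6 = max2(3, 9) = 9

Second demand — change propagation:
  d2: re-runs because s3 3->-6; new result 6.
  d3: re-runs because s3 3->-6; d2 3->6; new result -36.
  d4: re-runs because d2 3->6; new result 6.
  d6: re-runs because d4 3->6; d3 9->-36; new result 6.

d6 now evaluates to 6.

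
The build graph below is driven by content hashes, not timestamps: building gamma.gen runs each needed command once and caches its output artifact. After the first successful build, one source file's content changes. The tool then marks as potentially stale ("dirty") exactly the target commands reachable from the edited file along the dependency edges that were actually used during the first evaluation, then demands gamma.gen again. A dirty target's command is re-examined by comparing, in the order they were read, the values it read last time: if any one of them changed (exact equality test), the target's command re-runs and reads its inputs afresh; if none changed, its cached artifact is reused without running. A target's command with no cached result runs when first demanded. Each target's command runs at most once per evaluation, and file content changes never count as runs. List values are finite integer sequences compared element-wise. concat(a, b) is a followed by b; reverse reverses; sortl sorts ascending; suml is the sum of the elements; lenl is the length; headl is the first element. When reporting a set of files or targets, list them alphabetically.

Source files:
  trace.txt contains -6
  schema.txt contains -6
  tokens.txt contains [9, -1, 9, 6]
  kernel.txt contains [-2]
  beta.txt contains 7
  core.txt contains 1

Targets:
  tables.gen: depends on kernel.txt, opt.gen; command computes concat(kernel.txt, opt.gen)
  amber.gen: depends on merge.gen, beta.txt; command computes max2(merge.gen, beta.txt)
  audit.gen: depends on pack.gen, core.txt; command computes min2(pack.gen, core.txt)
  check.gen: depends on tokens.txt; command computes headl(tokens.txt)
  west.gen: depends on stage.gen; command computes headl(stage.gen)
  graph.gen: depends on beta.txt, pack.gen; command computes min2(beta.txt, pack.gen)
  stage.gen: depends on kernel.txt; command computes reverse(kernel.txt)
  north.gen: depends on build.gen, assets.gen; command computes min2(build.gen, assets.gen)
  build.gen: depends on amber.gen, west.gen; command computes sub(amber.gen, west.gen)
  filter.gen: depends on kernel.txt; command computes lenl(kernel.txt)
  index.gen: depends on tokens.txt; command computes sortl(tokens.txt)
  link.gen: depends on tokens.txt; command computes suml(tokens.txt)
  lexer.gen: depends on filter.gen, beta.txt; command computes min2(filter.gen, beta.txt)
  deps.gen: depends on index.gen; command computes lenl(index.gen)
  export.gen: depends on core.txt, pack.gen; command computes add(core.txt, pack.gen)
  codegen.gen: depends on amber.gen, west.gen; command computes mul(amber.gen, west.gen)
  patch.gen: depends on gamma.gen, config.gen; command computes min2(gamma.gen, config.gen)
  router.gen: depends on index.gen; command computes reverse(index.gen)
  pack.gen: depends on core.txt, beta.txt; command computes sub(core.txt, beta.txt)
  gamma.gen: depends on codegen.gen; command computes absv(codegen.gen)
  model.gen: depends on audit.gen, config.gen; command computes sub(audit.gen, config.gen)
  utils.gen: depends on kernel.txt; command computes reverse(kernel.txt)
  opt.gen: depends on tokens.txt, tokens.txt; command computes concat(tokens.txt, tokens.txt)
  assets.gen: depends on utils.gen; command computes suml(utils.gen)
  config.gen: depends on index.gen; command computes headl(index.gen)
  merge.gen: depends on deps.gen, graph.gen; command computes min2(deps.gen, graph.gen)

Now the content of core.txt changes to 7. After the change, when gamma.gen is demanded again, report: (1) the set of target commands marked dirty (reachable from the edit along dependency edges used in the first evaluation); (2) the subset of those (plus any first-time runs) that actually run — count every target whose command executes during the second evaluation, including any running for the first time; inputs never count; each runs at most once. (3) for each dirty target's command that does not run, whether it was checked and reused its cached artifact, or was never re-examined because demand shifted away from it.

Dirty set: amber.gen, codegen.gen, gamma.gen, graph.gen, merge.gen, pack.gen.
Run set: amber.gen, graph.gen, merge.gen, pack.gen (4 run).
Re-examined without running (cache reused): codegen.gen, gamma.gen.
The important point: amber.gen recomputes to an identical value, and the output ends up unchanged.

Initial pass — values computed on the first demand:
  index.gen = sortl([9, -1, 9, 6]) = [-1, 6, 9, 9]
  deps.gen = lenl([-1, 6, 9, 9]) = 4
  pack.gen = sub(1, 7) = -6
  graph.gen = min2(7, -6) = -6
  merge.gen = min2(4, -6) = -6
  amber.gen = max2(-6, 7) = 7
  stage.gen = reverse([-2]) = [-2]
  west.gen = headl([-2]) = -2
  codegen.gen = mul(7, -2) = -14
  gamma.gen = absv(-14) = 14

Second demand — change propagation:
  pack.gen: re-runs because core.txt 1->7; new result 0.
  graph.gen: re-runs because pack.gen -6->0; new result 0.
  merge.gen: re-runs because graph.gen -6->0; new result 0.
  amber.gen: re-runs because merge.gen -6->0; new result 7 (unchanged).
  codegen.gen: re-examined; everything it read last time is the same (amber.gen unchanged, west.gen unchanged) — cache -14 kept, no run.
  gamma.gen: re-examined; everything it read last time is the same (codegen.gen unchanged) — cache 14 kept, no run.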